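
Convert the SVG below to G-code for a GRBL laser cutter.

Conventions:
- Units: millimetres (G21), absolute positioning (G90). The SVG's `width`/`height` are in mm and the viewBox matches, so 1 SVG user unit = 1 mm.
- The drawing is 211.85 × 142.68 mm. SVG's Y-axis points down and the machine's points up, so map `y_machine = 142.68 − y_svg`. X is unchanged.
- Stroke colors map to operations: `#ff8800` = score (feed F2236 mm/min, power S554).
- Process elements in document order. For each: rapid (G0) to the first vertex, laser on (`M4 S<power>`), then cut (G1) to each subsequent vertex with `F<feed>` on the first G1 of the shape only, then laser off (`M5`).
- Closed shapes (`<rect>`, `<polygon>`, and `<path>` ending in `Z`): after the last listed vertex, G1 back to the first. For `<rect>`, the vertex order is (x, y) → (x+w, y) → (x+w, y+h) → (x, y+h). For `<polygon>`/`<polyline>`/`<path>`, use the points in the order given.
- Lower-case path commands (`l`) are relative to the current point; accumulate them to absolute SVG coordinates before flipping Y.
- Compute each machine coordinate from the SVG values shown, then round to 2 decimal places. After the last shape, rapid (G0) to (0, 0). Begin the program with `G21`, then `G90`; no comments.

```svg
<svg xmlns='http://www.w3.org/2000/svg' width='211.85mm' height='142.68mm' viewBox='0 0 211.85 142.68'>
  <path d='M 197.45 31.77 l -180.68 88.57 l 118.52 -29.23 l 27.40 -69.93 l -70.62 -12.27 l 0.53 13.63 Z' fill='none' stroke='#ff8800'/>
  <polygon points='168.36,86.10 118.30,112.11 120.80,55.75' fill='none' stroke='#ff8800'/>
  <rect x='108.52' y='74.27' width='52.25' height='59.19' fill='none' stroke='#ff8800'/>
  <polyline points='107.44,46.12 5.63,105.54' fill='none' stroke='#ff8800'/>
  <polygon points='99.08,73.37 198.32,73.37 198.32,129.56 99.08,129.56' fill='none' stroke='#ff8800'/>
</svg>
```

G21
G90
G0 X197.45 Y110.91
M4 S554
G1 X16.77 Y22.34 F2236
G1 X135.29 Y51.57
G1 X162.69 Y121.50
G1 X92.07 Y133.77
G1 X92.60 Y120.14
G1 X197.45 Y110.91
M5
G0 X168.36 Y56.58
M4 S554
G1 X118.30 Y30.57 F2236
G1 X120.80 Y86.93
G1 X168.36 Y56.58
M5
G0 X108.52 Y68.41
M4 S554
G1 X160.77 Y68.41 F2236
G1 X160.77 Y9.22
G1 X108.52 Y9.22
G1 X108.52 Y68.41
M5
G0 X107.44 Y96.56
M4 S554
G1 X5.63 Y37.14 F2236
M5
G0 X99.08 Y69.31
M4 S554
G1 X198.32 Y69.31 F2236
G1 X198.32 Y13.12
G1 X99.08 Y13.12
G1 X99.08 Y69.31
M5
G0 X0.00 Y0.00

viewBox `0 0 211.85 142.68` with mm width/height → 1 unit = 1 mm. Flip: y_m = 142.68 − y_svg.

**Shape 1** — `<path>` closed polygon, stroke `#ff8800` → score (S554, F2236). Machine vertices: (197.45,110.91) → (16.77,22.34) → (135.29,51.57) → (162.69,121.50) → (92.07,133.77) → (92.60,120.14) → (197.45,110.91). Closed: final G1 returns to the first vertex.

**Shape 2** — `<polygon>` regular polygon, stroke `#ff8800` → score (S554, F2236). Machine vertices: (168.36,56.58) → (118.30,30.57) → (120.80,86.93) → (168.36,56.58). Closed: final G1 returns to the first vertex.

**Shape 3** — `<rect>` rectangle, stroke `#ff8800` → score (S554, F2236). Machine vertices: (108.52,68.41) → (160.77,68.41) → (160.77,9.22) → (108.52,9.22) → (108.52,68.41). Closed: final G1 returns to the first vertex.

**Shape 4** — `<polyline>` line segment, stroke `#ff8800` → score (S554, F2236). Machine vertices: (107.44,96.56) → (5.63,37.14). Open path.

**Shape 5** — `<polygon>` rectangle, stroke `#ff8800` → score (S554, F2236). Machine vertices: (99.08,69.31) → (198.32,69.31) → (198.32,13.12) → (99.08,13.12) → (99.08,69.31). Closed: final G1 returns to the first vertex.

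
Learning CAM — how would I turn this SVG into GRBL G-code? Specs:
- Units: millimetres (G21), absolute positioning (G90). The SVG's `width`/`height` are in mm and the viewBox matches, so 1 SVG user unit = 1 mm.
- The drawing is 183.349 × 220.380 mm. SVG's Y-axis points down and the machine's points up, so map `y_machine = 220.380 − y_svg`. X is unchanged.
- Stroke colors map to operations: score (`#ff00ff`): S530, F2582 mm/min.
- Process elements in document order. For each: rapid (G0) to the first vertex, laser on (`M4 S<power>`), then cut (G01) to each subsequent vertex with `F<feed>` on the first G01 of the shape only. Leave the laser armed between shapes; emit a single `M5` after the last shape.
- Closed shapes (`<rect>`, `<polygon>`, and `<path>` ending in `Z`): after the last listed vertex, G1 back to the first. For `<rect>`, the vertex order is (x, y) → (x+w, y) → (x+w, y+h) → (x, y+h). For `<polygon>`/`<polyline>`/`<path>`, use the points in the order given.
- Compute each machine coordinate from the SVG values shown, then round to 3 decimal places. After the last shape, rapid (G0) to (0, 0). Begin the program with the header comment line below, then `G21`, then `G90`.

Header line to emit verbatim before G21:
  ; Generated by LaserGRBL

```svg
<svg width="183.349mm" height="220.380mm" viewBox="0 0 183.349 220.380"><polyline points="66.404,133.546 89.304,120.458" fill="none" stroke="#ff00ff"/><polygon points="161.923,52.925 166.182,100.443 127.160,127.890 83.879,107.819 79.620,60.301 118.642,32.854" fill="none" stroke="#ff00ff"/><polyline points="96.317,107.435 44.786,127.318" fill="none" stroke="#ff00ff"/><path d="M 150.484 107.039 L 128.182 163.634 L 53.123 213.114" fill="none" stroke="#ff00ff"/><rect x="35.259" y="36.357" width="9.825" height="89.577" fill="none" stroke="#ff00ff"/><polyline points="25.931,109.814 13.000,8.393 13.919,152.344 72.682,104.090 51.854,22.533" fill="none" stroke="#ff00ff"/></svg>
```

viewBox `0 0 183.349 220.380` with mm width/height → 1 unit = 1 mm. Flip: y_m = 220.380 − y_svg.

**Shape 1** — `<polyline>` line segment, stroke `#ff00ff` → score (S530, F2582). Machine vertices: (66.404,86.834) → (89.304,99.922). Open path.

**Shape 2** — `<polygon>` regular polygon, stroke `#ff00ff` → score (S530, F2582). Machine vertices: (161.923,167.455) → (166.182,119.937) → (127.160,92.490) → (83.879,112.561) → (79.620,160.079) → (118.642,187.526) → (161.923,167.455). Closed: final G1 returns to the first vertex.

**Shape 3** — `<polyline>` line segment, stroke `#ff00ff` → score (S530, F2582). Machine vertices: (96.317,112.945) → (44.786,93.062). Open path.

**Shape 4** — `<path>` open polyline, stroke `#ff00ff` → score (S530, F2582). Machine vertices: (150.484,113.341) → (128.182,56.746) → (53.123,7.266). Open path.

**Shape 5** — `<rect>` rectangle, stroke `#ff00ff` → score (S530, F2582). Machine vertices: (35.259,184.023) → (45.084,184.023) → (45.084,94.446) → (35.259,94.446) → (35.259,184.023). Closed: final G1 returns to the first vertex.

**Shape 6** — `<polyline>` open polyline, stroke `#ff00ff` → score (S530, F2582). Machine vertices: (25.931,110.566) → (13.000,211.987) → (13.919,68.036) → (72.682,116.290) → (51.854,197.847). Open path.

; Generated by LaserGRBL
G21
G90
G0 X66.404 Y86.834
M4 S530
G01 X89.304 Y99.922 F2582
G0 X161.923 Y167.455
M4 S530
G01 X166.182 Y119.937 F2582
G01 X127.160 Y92.490
G01 X83.879 Y112.561
G01 X79.620 Y160.079
G01 X118.642 Y187.526
G01 X161.923 Y167.455
G0 X96.317 Y112.945
M4 S530
G01 X44.786 Y93.062 F2582
G0 X150.484 Y113.341
M4 S530
G01 X128.182 Y56.746 F2582
G01 X53.123 Y7.266
G0 X35.259 Y184.023
M4 S530
G01 X45.084 Y184.023 F2582
G01 X45.084 Y94.446
G01 X35.259 Y94.446
G01 X35.259 Y184.023
G0 X25.931 Y110.566
M4 S530
G01 X13.000 Y211.987 F2582
G01 X13.919 Y68.036
G01 X72.682 Y116.290
G01 X51.854 Y197.847
M5
G0 X0.000 Y0.000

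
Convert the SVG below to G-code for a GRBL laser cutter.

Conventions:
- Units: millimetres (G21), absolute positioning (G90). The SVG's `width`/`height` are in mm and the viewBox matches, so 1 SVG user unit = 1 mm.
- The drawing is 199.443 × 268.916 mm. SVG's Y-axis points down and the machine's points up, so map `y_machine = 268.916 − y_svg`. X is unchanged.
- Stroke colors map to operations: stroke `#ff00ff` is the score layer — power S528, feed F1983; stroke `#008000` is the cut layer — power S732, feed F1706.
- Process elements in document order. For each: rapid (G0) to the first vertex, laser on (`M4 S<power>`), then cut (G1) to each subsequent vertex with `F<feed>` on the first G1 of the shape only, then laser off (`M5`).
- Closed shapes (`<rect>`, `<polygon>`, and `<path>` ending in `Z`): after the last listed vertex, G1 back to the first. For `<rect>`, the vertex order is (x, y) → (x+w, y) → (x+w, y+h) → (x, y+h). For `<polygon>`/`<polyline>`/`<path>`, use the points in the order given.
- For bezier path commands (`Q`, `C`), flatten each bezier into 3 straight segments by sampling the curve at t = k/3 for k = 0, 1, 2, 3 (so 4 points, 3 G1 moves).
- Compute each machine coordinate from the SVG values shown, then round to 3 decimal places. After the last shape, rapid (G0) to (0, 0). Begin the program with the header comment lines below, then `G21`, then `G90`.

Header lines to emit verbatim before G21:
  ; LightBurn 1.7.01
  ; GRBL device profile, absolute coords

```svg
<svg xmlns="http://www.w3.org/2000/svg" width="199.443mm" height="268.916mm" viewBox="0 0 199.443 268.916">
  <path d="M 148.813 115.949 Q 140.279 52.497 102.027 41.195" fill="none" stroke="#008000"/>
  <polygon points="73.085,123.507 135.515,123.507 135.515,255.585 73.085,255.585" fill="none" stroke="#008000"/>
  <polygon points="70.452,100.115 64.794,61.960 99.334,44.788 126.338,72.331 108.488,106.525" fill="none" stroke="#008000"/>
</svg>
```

; LightBurn 1.7.01
; GRBL device profile, absolute coords
G21
G90
G0 X148.813 Y152.967
M4 S732
G1 X139.822 Y189.474 F1706
G1 X124.226 Y214.392
G1 X102.027 Y227.721
M5
G0 X73.085 Y145.409
M4 S732
G1 X135.515 Y145.409 F1706
G1 X135.515 Y13.331
G1 X73.085 Y13.331
G1 X73.085 Y145.409
M5
G0 X70.452 Y168.801
M4 S732
G1 X64.794 Y206.956 F1706
G1 X99.334 Y224.128
G1 X126.338 Y196.585
G1 X108.488 Y162.391
G1 X70.452 Y168.801
M5
G0 X0.000 Y0.000

Since the viewBox matches the mm dimensions, user units are millimetres directly. The only transform is the Y-flip y_m = 268.916 − y_svg.

Shape 1 is a quadratic bezier drawn with `<path>`. Its stroke #008000 means cut at S732, F1706. After flipping Y the toolpath is (148.813,152.967) → (139.822,189.474) → (124.226,214.392) → (102.027,227.721).

Shape 2 is a rectangle drawn with `<polygon>`. Its stroke #008000 means cut at S732, F1706. After flipping Y the toolpath is (73.085,145.409) → (135.515,145.409) → (135.515,13.331) → (73.085,13.331) → (73.085,145.409), returning to the start.

Shape 3 is a regular polygon drawn with `<polygon>`. Its stroke #008000 means cut at S732, F1706. After flipping Y the toolpath is (70.452,168.801) → (64.794,206.956) → (99.334,224.128) → (126.338,196.585) → (108.488,162.391) → (70.452,168.801), returning to the start.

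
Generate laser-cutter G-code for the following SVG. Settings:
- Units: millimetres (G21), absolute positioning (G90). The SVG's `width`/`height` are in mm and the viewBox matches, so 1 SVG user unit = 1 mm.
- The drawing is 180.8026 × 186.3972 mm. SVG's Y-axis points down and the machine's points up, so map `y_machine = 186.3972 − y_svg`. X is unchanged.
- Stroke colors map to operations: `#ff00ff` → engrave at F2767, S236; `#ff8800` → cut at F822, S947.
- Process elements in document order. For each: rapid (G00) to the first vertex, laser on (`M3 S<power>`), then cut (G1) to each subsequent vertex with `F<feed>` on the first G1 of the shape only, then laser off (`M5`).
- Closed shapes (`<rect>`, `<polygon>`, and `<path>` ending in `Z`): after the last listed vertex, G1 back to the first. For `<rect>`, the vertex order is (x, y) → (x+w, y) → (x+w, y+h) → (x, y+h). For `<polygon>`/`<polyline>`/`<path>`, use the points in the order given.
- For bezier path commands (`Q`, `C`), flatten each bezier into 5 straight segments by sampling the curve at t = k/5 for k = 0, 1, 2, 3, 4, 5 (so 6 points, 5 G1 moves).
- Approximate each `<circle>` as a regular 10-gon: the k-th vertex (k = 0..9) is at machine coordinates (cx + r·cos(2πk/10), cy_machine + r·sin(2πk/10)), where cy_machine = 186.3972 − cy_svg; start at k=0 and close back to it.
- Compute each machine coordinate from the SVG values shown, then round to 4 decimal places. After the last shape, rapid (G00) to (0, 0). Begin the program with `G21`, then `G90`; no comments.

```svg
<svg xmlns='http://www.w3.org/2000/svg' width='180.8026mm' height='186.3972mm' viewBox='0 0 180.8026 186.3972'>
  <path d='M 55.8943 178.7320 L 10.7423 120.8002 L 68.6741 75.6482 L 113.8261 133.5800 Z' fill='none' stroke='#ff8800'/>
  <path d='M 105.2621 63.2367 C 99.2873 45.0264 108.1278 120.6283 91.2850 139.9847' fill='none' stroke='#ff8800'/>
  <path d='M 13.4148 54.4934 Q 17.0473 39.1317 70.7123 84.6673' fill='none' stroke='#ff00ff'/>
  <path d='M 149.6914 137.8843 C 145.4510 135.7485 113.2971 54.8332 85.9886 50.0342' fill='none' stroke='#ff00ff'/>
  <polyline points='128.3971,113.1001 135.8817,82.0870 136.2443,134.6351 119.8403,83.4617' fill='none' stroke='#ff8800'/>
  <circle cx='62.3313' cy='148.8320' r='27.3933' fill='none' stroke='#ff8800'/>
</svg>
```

G21
G90
G00 X55.8943 Y7.6652
M3 S947
G1 X10.7423 Y65.5970 F822
G1 X68.6741 Y110.7490
G1 X113.8261 Y52.8172
G1 X55.8943 Y7.6652
M5
G00 X105.2621 Y123.1605
M3 S947
G1 X103.1311 Y124.0297 F822
G1 X102.6118 Y109.5867
G1 X101.7603 Y87.0343
G1 X98.6327 Y63.5753
G1 X91.2850 Y46.4125
M5
G00 X13.4148 Y131.9038
M3 S236
G1 X16.8691 Y135.6126 F2767
G1 X24.3260 Y134.4496
G1 X35.7855 Y128.4148
G1 X51.2476 Y117.5082
G1 X70.7123 Y101.7299
M5
G00 X149.6914 Y48.5129
M3 S236
G1 X144.0596 Y58.0088 F2767
G1 X133.3010 Y78.9767
G1 X118.9880 Y103.9817
G1 X102.6931 Y125.5888
G1 X85.9886 Y136.3630
M5
G00 X128.3971 Y73.2971
M3 S947
G1 X135.8817 Y104.3102 F822
G1 X136.2443 Y51.7621
G1 X119.8403 Y102.9355
M5
G00 X89.7246 Y37.5652
M3 S947
G1 X84.4929 Y53.6666 F822
G1 X70.7963 Y63.6178
G1 X53.8663 Y63.6178
G1 X40.1697 Y53.6666
G1 X34.9380 Y37.5652
G1 X40.1697 Y21.4638
G1 X53.8663 Y11.5126
G1 X70.7963 Y11.5126
G1 X84.4929 Y21.4638
G1 X89.7246 Y37.5652
M5
G00 X0.0000 Y0.0000

Since the viewBox matches the mm dimensions, user units are millimetres directly. The only transform is the Y-flip y_m = 186.3972 − y_svg.

Shape 1 is a regular polygon drawn with `<path>`. Its stroke #ff8800 means cut at S947, F822. After flipping Y the toolpath is (55.8943,7.6652) → (10.7423,65.5970) → (68.6741,110.7490) → (113.8261,52.8172) → (55.8943,7.6652), returning to the start.

Shape 2 is a cubic bezier drawn with `<path>`. Its stroke #ff8800 means cut at S947, F822. After flipping Y the toolpath is (105.2621,123.1605) → (103.1311,124.0297) → (102.6118,109.5867) → (101.7603,87.0343) → (98.6327,63.5753) → (91.2850,46.4125).

Shape 3 is a quadratic bezier drawn with `<path>`. Its stroke #ff00ff means engrave at S236, F2767. After flipping Y the toolpath is (13.4148,131.9038) → (16.8691,135.6126) → (24.3260,134.4496) → (35.7855,128.4148) → (51.2476,117.5082) → (70.7123,101.7299).

Shape 4 is a cubic bezier drawn with `<path>`. Its stroke #ff00ff means engrave at S236, F2767. After flipping Y the toolpath is (149.6914,48.5129) → (144.0596,58.0088) → (133.3010,78.9767) → (118.9880,103.9817) → (102.6931,125.5888) → (85.9886,136.3630).

Shape 5 is a open polyline drawn with `<polyline>`. Its stroke #ff8800 means cut at S947, F822. After flipping Y the toolpath is (128.3971,73.2971) → (135.8817,104.3102) → (136.2443,51.7621) → (119.8403,102.9355).

Shape 6 is a circle drawn with `<circle>`. Its stroke #ff8800 means cut at S947, F822. After flipping Y the toolpath is (89.7246,37.5652) → (84.4929,53.6666) → (70.7963,63.6178) → (53.8663,63.6178) → (40.1697,53.6666) → (34.9380,37.5652) → (40.1697,21.4638) → (53.8663,11.5126) → (70.7963,11.5126) → (84.4929,21.4638) → (89.7246,37.5652), returning to the start.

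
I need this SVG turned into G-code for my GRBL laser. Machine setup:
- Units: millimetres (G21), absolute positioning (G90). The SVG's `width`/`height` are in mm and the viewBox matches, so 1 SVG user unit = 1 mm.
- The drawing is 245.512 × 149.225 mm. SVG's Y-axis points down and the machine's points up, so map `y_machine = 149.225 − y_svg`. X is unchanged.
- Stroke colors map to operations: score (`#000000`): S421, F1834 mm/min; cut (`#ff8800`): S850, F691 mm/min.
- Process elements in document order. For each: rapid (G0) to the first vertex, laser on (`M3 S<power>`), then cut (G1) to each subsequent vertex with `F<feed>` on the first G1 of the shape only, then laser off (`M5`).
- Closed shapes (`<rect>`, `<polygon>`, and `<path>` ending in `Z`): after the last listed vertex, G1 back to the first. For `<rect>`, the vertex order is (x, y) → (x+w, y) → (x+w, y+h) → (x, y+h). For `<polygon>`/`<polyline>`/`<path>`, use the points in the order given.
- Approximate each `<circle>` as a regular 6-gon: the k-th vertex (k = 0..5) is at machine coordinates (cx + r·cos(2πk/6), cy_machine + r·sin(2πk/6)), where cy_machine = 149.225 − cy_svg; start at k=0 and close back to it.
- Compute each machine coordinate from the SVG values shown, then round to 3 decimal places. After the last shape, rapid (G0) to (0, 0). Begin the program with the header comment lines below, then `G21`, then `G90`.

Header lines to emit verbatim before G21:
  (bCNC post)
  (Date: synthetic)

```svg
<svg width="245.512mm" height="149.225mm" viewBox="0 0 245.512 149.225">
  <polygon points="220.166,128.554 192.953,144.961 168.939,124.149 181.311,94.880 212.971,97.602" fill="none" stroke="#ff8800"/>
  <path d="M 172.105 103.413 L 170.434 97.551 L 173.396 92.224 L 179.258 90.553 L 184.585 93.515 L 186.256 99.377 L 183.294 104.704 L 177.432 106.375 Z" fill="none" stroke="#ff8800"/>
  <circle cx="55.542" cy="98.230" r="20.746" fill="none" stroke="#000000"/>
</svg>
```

(bCNC post)
(Date: synthetic)
G21
G90
G0 X220.166 Y20.671
M3 S850
G1 X192.953 Y4.264 F691
G1 X168.939 Y25.076
G1 X181.311 Y54.345
G1 X212.971 Y51.623
G1 X220.166 Y20.671
M5
G0 X172.105 Y45.812
M3 S850
G1 X170.434 Y51.674 F691
G1 X173.396 Y57.001
G1 X179.258 Y58.672
G1 X184.585 Y55.710
G1 X186.256 Y49.848
G1 X183.294 Y44.521
G1 X177.432 Y42.850
G1 X172.105 Y45.812
M5
G0 X76.288 Y50.995
M3 S421
G1 X65.915 Y68.962 F1834
G1 X45.169 Y68.962
G1 X34.796 Y50.995
G1 X45.169 Y33.028
G1 X65.915 Y33.028
G1 X76.288 Y50.995
M5
G0 X0.000 Y0.000

1 u = 1 mm; y_m = 149.225 − y.

[1] `<polygon>` regular polygon, #ff8800→cut S850 F691: (220.166,20.671) → (192.953,4.264) → (168.939,25.076) → (181.311,54.345) → (212.971,51.623) → (220.166,20.671) (closed)

[2] `<path>` regular polygon, #ff8800→cut S850 F691: (172.105,45.812) → (170.434,51.674) → (173.396,57.001) → (179.258,58.672) → (184.585,55.710) → (186.256,49.848) → (183.294,44.521) → (177.432,42.850) → (172.105,45.812) (closed)

[3] `<circle>` circle, #000000→score S421 F1834: (76.288,50.995) → (65.915,68.962) → (45.169,68.962) → (34.796,50.995) → (45.169,33.028) → (65.915,33.028) → (76.288,50.995) (closed)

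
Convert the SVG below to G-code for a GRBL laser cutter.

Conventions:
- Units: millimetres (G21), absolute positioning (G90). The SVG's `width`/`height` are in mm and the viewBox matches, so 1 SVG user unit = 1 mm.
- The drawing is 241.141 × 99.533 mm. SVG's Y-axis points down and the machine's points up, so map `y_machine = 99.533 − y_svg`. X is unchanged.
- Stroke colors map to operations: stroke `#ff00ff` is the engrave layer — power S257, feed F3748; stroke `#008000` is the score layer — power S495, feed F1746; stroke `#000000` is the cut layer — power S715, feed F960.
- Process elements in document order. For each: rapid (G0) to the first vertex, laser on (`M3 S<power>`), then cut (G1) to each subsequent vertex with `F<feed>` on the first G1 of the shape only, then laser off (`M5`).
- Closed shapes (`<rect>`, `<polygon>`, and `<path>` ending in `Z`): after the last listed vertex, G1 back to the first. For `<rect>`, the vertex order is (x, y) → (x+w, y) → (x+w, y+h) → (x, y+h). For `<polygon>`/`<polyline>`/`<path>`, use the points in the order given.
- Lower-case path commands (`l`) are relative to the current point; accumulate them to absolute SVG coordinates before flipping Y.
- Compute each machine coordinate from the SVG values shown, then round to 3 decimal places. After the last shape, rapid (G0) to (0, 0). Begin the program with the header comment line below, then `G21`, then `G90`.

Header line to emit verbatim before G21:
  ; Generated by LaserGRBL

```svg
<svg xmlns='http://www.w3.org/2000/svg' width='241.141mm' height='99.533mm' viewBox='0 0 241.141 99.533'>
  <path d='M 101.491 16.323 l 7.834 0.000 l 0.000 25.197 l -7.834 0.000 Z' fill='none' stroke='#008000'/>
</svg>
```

; Generated by LaserGRBL
G21
G90
G0 X101.491 Y83.210
M3 S495
G1 X109.325 Y83.210 F1746
G1 X109.325 Y58.013
G1 X101.491 Y58.013
G1 X101.491 Y83.210
M5
G0 X0.000 Y0.000

Since the viewBox matches the mm dimensions, user units are millimetres directly. The only transform is the Y-flip y_m = 99.533 − y_svg.

Shape 1 is a rectangle drawn with `<path>`. Its stroke #008000 means score at S495, F1746. After flipping Y the toolpath is (101.491,83.210) → (109.325,83.210) → (109.325,58.013) → (101.491,58.013) → (101.491,83.210), returning to the start.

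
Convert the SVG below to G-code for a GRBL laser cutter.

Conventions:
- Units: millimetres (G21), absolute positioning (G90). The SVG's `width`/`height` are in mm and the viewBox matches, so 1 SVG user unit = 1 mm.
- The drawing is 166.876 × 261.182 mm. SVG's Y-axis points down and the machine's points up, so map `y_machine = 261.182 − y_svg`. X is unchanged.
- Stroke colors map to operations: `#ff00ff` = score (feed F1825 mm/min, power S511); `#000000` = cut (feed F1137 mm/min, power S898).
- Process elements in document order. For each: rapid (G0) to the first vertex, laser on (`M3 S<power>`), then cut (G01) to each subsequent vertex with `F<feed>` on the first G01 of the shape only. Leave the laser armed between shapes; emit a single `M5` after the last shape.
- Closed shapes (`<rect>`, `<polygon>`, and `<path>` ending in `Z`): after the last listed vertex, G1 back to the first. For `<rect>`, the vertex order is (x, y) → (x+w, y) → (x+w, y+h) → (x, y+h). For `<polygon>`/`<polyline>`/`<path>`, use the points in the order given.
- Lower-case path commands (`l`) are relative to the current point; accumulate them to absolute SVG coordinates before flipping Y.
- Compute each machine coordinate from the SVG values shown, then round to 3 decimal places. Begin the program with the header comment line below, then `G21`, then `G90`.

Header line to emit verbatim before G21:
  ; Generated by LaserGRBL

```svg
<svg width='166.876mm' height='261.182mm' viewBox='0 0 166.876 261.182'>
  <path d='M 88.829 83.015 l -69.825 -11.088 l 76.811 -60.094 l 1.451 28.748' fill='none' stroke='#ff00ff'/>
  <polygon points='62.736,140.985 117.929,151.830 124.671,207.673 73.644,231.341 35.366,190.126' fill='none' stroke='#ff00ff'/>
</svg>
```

; Generated by LaserGRBL
G21
G90
G0 X88.829 Y178.167
M3 S511
G01 X19.004 Y189.255 F1825
G01 X95.815 Y249.349
G01 X97.266 Y220.601
G0 X62.736 Y120.197
M3 S511
G01 X117.929 Y109.352 F1825
G01 X124.671 Y53.509
G01 X73.644 Y29.841
G01 X35.366 Y71.056
G01 X62.736 Y120.197
M5

viewBox `0 0 166.876 261.182` with mm width/height → 1 unit = 1 mm. Flip: y_m = 261.182 − y_svg.

**Shape 1** — `<path>` open polyline, stroke `#ff00ff` → score (S511, F1825). Machine vertices: (88.829,178.167) → (19.004,189.255) → (95.815,249.349) → (97.266,220.601). Open path.

**Shape 2** — `<polygon>` regular polygon, stroke `#ff00ff` → score (S511, F1825). Machine vertices: (62.736,120.197) → (117.929,109.352) → (124.671,53.509) → (73.644,29.841) → (35.366,71.056) → (62.736,120.197). Closed: final G1 returns to the first vertex.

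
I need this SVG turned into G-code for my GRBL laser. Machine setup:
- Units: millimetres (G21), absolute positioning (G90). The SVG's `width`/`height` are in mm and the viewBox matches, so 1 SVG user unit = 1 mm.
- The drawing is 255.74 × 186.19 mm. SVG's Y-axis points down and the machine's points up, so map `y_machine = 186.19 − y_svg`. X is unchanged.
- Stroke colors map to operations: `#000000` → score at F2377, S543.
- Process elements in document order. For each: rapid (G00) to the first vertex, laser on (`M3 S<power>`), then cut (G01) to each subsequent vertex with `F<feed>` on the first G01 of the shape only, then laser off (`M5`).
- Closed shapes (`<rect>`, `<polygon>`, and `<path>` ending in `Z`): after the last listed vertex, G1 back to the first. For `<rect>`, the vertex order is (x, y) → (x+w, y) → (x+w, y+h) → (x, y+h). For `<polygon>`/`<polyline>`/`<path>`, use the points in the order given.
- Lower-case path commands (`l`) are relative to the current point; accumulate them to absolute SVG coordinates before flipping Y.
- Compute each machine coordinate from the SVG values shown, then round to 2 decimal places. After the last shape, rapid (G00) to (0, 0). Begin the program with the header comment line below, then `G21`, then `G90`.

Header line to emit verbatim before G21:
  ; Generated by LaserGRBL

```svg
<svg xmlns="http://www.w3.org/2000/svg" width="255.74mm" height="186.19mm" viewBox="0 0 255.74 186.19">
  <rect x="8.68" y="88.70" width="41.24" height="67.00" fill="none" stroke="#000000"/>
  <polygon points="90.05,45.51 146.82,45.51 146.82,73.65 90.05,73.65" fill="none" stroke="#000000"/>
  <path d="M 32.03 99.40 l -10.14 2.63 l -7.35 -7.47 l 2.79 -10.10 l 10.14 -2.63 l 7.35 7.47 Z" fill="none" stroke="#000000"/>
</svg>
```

viewBox `0 0 255.74 186.19` with mm width/height → 1 unit = 1 mm. Flip: y_m = 186.19 − y_svg.

**Shape 1** — `<rect>` rectangle, stroke `#000000` → score (S543, F2377). Machine vertices: (8.68,97.49) → (49.92,97.49) → (49.92,30.49) → (8.68,30.49) → (8.68,97.49). Closed: final G1 returns to the first vertex.

**Shape 2** — `<polygon>` rectangle, stroke `#000000` → score (S543, F2377). Machine vertices: (90.05,140.68) → (146.82,140.68) → (146.82,112.54) → (90.05,112.54) → (90.05,140.68). Closed: final G1 returns to the first vertex.

**Shape 3** — `<path>` regular polygon, stroke `#000000` → score (S543, F2377). Machine vertices: (32.03,86.79) → (21.89,84.16) → (14.54,91.63) → (17.33,101.73) → (27.47,104.36) → (34.82,96.89) → (32.03,86.79). Closed: final G1 returns to the first vertex.

; Generated by LaserGRBL
G21
G90
G00 X8.68 Y97.49
M3 S543
G01 X49.92 Y97.49 F2377
G01 X49.92 Y30.49
G01 X8.68 Y30.49
G01 X8.68 Y97.49
M5
G00 X90.05 Y140.68
M3 S543
G01 X146.82 Y140.68 F2377
G01 X146.82 Y112.54
G01 X90.05 Y112.54
G01 X90.05 Y140.68
M5
G00 X32.03 Y86.79
M3 S543
G01 X21.89 Y84.16 F2377
G01 X14.54 Y91.63
G01 X17.33 Y101.73
G01 X27.47 Y104.36
G01 X34.82 Y96.89
G01 X32.03 Y86.79
M5
G00 X0.00 Y0.00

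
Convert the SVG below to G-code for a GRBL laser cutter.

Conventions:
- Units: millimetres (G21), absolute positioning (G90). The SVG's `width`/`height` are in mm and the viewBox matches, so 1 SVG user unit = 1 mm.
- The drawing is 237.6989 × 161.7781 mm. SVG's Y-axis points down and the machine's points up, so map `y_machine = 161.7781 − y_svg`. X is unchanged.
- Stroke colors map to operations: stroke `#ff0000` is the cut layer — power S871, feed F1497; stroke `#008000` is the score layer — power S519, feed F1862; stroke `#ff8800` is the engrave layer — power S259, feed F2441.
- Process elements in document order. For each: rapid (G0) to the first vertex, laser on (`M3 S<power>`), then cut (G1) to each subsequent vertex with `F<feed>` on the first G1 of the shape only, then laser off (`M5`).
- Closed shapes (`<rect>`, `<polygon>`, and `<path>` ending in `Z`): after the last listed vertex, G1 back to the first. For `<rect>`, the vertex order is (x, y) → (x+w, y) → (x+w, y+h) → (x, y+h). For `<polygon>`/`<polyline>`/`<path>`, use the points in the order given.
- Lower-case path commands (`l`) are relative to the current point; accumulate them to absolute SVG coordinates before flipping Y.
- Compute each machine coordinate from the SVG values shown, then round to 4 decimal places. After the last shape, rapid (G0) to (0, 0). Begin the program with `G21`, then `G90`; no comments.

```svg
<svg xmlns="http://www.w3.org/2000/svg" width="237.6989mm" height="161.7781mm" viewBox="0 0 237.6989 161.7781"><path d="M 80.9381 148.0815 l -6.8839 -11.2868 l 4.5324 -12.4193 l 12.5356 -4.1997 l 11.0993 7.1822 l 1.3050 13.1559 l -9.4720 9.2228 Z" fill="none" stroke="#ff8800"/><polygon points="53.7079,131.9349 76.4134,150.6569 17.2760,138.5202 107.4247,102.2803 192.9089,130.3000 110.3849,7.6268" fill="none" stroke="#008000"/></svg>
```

1 u = 1 mm; y_m = 161.7781 − y.

[1] `<path>` regular polygon, #ff8800→engrave S259 F2441: (80.9381,13.6966) → (74.0542,24.9834) → (78.5866,37.4027) → (91.1222,41.6024) → (102.2215,34.4202) → (103.5265,21.2643) → (94.0545,12.0415) → (80.9381,13.6966) (closed)

[2] `<polygon>` closed polygon, #008000→score S519 F1862: (53.7079,29.8432) → (76.4134,11.1212) → (17.2760,23.2579) → (107.4247,59.4978) → (192.9089,31.4781) → (110.3849,154.1513) → (53.7079,29.8432) (closed)

G21
G90
G0 X80.9381 Y13.6966
M3 S259
G1 X74.0542 Y24.9834 F2441
G1 X78.5866 Y37.4027
G1 X91.1222 Y41.6024
G1 X102.2215 Y34.4202
G1 X103.5265 Y21.2643
G1 X94.0545 Y12.0415
G1 X80.9381 Y13.6966
M5
G0 X53.7079 Y29.8432
M3 S519
G1 X76.4134 Y11.1212 F1862
G1 X17.2760 Y23.2579
G1 X107.4247 Y59.4978
G1 X192.9089 Y31.4781
G1 X110.3849 Y154.1513
G1 X53.7079 Y29.8432
M5
G0 X0.0000 Y0.0000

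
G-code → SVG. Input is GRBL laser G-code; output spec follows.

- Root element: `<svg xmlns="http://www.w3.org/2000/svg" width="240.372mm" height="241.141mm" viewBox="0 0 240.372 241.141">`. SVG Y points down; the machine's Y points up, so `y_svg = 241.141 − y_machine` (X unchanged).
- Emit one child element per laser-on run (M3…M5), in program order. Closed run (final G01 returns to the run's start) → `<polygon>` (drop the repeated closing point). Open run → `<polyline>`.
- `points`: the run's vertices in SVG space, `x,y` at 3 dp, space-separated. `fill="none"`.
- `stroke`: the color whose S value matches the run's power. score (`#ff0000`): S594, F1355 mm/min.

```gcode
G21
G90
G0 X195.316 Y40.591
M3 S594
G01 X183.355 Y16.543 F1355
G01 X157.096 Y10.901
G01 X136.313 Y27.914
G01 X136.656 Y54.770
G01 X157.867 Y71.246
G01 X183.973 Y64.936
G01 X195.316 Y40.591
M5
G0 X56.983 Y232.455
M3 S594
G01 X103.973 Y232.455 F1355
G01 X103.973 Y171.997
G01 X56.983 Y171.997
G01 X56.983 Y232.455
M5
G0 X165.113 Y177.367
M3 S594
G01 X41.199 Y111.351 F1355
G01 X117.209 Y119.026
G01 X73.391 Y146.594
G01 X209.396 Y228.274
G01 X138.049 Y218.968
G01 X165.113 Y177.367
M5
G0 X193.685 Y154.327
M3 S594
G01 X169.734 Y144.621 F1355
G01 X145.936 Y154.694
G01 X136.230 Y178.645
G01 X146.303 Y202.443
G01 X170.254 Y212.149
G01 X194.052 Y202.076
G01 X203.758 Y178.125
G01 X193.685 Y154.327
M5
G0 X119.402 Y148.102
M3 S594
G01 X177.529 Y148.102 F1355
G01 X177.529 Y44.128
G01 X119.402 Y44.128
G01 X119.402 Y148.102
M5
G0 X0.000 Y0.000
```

Each laser-on run becomes one SVG element. Flip Y back into SVG space with y_svg = 241.141 − y_machine. Every run uses S594, so all elements get stroke `#ff0000` (score).

Run 1: The run returns to its start, so emit a `<polygon>` with points (Y-flipped): 195.316,200.550 183.355,224.598 157.096,230.240 136.313,213.227 136.656,186.371 157.867,169.895 183.973,176.205.

Run 2: The run returns to its start, so emit a `<polygon>` with points (Y-flipped): 56.983,8.686 103.973,8.686 103.973,69.144 56.983,69.144.

Run 3: The run returns to its start, so emit a `<polygon>` with points (Y-flipped): 165.113,63.774 41.199,129.790 117.209,122.115 73.391,94.547 209.396,12.867 138.049,22.173.

Run 4: The run returns to its start, so emit a `<polygon>` with points (Y-flipped): 193.685,86.814 169.734,96.520 145.936,86.447 136.230,62.496 146.303,38.698 170.254,28.992 194.052,39.065 203.758,63.016.

Run 5: The run returns to its start, so emit a `<polygon>` with points (Y-flipped): 119.402,93.039 177.529,93.039 177.529,197.013 119.402,197.013.

<svg xmlns="http://www.w3.org/2000/svg" width="240.372mm" height="241.141mm" viewBox="0 0 240.372 241.141">
  <polygon points="195.316,200.550 183.355,224.598 157.096,230.240 136.313,213.227 136.656,186.371 157.867,169.895 183.973,176.205" fill="none" stroke="#ff0000"/>
  <polygon points="56.983,8.686 103.973,8.686 103.973,69.144 56.983,69.144" fill="none" stroke="#ff0000"/>
  <polygon points="165.113,63.774 41.199,129.790 117.209,122.115 73.391,94.547 209.396,12.867 138.049,22.173" fill="none" stroke="#ff0000"/>
  <polygon points="193.685,86.814 169.734,96.520 145.936,86.447 136.230,62.496 146.303,38.698 170.254,28.992 194.052,39.065 203.758,63.016" fill="none" stroke="#ff0000"/>
  <polygon points="119.402,93.039 177.529,93.039 177.529,197.013 119.402,197.013" fill="none" stroke="#ff0000"/>
</svg>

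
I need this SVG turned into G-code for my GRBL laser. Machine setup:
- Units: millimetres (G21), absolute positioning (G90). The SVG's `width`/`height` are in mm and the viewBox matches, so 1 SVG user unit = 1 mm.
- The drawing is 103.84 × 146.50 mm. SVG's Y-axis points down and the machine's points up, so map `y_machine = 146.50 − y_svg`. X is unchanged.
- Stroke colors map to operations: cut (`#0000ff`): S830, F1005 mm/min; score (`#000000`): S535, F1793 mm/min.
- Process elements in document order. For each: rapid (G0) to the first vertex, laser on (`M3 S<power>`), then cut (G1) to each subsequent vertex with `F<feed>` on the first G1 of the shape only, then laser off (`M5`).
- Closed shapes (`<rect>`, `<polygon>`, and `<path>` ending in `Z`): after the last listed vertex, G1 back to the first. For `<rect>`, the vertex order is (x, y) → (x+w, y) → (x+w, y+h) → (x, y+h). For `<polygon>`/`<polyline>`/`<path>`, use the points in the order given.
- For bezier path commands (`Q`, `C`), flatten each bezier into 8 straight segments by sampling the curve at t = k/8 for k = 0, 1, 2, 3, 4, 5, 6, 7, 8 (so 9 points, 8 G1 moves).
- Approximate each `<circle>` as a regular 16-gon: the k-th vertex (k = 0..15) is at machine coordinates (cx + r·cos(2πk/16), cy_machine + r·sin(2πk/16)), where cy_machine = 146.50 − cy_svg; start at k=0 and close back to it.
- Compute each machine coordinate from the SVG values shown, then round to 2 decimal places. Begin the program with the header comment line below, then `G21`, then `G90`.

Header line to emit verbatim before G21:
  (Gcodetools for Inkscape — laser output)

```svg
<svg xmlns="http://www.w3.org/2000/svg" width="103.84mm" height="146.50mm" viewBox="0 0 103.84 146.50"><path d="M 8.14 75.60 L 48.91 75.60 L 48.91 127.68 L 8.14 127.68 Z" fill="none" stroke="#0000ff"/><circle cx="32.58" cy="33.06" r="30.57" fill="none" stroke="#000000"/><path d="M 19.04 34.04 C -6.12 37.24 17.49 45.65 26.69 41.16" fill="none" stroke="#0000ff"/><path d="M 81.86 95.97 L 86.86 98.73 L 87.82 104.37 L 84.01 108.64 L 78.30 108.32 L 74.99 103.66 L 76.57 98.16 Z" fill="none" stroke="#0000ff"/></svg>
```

Since the viewBox matches the mm dimensions, user units are millimetres directly. The only transform is the Y-flip y_m = 146.50 − y_svg.

Shape 1 is a rectangle drawn with `<path>`. Its stroke #0000ff means cut at S830, F1005. After flipping Y the toolpath is (8.14,70.90) → (48.91,70.90) → (48.91,18.82) → (8.14,18.82) → (8.14,70.90), returning to the start.

Shape 2 is a circle drawn with `<circle>`. Its stroke #000000 means score at S535, F1793. After flipping Y the toolpath is (63.15,113.44) → (60.82,125.14) → (54.20,135.06) → (44.28,141.68) → (32.58,144.01) → (20.88,141.68) → (10.96,135.06) → (4.34,125.14) → (2.01,113.44) → (4.34,101.74) → (10.96,91.82) → (20.88,85.20) → (32.58,82.87) → (44.28,85.20) → (54.20,91.82) → (60.82,101.74) → (63.15,113.44), returning to the start.

Shape 3 is a cubic bezier drawn with `<path>`. Its stroke #0000ff means cut at S830, F1005. After flipping Y the toolpath is (19.04,112.46) → (11.77,111.05) → (8.33,109.37) → (7.98,107.62) → (9.98,106.02) → (13.59,104.78) → (18.08,104.11) → (22.69,104.23) → (26.69,105.34).

Shape 4 is a regular polygon drawn with `<path>`. Its stroke #0000ff means cut at S830, F1005. After flipping Y the toolpath is (81.86,50.53) → (86.86,47.77) → (87.82,42.13) → (84.01,37.86) → (78.30,38.18) → (74.99,42.84) → (76.57,48.34) → (81.86,50.53), returning to the start.

(Gcodetools for Inkscape — laser output)
G21
G90
G0 X8.14 Y70.90
M3 S830
G1 X48.91 Y70.90 F1005
G1 X48.91 Y18.82
G1 X8.14 Y18.82
G1 X8.14 Y70.90
M5
G0 X63.15 Y113.44
M3 S535
G1 X60.82 Y125.14 F1793
G1 X54.20 Y135.06
G1 X44.28 Y141.68
G1 X32.58 Y144.01
G1 X20.88 Y141.68
G1 X10.96 Y135.06
G1 X4.34 Y125.14
G1 X2.01 Y113.44
G1 X4.34 Y101.74
G1 X10.96 Y91.82
G1 X20.88 Y85.20
G1 X32.58 Y82.87
G1 X44.28 Y85.20
G1 X54.20 Y91.82
G1 X60.82 Y101.74
G1 X63.15 Y113.44
M5
G0 X19.04 Y112.46
M3 S830
G1 X11.77 Y111.05 F1005
G1 X8.33 Y109.37
G1 X7.98 Y107.62
G1 X9.98 Y106.02
G1 X13.59 Y104.78
G1 X18.08 Y104.11
G1 X22.69 Y104.23
G1 X26.69 Y105.34
M5
G0 X81.86 Y50.53
M3 S830
G1 X86.86 Y47.77 F1005
G1 X87.82 Y42.13
G1 X84.01 Y37.86
G1 X78.30 Y38.18
G1 X74.99 Y42.84
G1 X76.57 Y48.34
G1 X81.86 Y50.53
M5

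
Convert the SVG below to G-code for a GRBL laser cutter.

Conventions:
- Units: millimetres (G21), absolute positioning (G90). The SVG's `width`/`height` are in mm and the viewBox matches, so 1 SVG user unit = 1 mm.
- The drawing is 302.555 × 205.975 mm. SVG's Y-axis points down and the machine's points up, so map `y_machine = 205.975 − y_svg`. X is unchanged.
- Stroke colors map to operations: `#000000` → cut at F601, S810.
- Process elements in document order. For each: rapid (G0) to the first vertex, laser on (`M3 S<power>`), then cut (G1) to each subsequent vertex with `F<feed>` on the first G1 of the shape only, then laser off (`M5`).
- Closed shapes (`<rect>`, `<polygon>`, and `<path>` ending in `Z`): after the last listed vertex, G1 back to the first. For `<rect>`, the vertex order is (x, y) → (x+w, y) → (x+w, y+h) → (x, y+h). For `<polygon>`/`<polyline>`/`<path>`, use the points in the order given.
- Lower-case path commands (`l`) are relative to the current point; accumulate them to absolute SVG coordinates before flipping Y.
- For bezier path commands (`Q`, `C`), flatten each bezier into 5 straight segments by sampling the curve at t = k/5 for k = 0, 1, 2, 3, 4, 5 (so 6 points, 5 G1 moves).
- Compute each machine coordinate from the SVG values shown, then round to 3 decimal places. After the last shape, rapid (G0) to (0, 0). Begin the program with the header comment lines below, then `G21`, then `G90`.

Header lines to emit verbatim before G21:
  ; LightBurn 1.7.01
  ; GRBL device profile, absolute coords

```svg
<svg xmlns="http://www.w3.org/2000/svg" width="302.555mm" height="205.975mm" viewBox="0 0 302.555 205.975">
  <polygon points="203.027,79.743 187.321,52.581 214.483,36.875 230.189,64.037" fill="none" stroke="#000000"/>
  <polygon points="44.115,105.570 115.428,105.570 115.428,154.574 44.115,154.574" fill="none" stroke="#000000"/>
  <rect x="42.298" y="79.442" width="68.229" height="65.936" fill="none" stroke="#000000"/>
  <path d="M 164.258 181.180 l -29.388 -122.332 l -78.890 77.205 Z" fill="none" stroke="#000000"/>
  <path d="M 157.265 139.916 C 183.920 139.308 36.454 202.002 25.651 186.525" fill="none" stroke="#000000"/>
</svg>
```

; LightBurn 1.7.01
; GRBL device profile, absolute coords
G21
G90
G0 X203.027 Y126.232
M3 S810
G1 X187.321 Y153.394 F601
G1 X214.483 Y169.100
G1 X230.189 Y141.938
G1 X203.027 Y126.232
M5
G0 X44.115 Y100.405
M3 S810
G1 X115.428 Y100.405 F601
G1 X115.428 Y51.401
G1 X44.115 Y51.401
G1 X44.115 Y100.405
M5
G0 X42.298 Y126.533
M3 S810
G1 X110.527 Y126.533 F601
G1 X110.527 Y60.597
G1 X42.298 Y60.597
G1 X42.298 Y126.533
M5
G0 X164.258 Y24.795
M3 S810
G1 X134.870 Y147.127 F601
G1 X55.980 Y69.922
G1 X164.258 Y24.795
M5
G0 X157.265 Y66.059
M3 S810
G1 X154.850 Y59.959 F601
G1 X125.563 Y45.458
G1 X84.323 Y29.345
G1 X46.046 Y18.413
G1 X25.651 Y19.450
M5
G0 X0.000 Y0.000

Since the viewBox matches the mm dimensions, user units are millimetres directly. The only transform is the Y-flip y_m = 205.975 − y_svg.

Shape 1 is a regular polygon drawn with `<polygon>`. Its stroke #000000 means cut at S810, F601. After flipping Y the toolpath is (203.027,126.232) → (187.321,153.394) → (214.483,169.100) → (230.189,141.938) → (203.027,126.232), returning to the start.

Shape 2 is a rectangle drawn with `<polygon>`. Its stroke #000000 means cut at S810, F601. After flipping Y the toolpath is (44.115,100.405) → (115.428,100.405) → (115.428,51.401) → (44.115,51.401) → (44.115,100.405), returning to the start.

Shape 3 is a rectangle drawn with `<rect>`. Its stroke #000000 means cut at S810, F601. After flipping Y the toolpath is (42.298,126.533) → (110.527,126.533) → (110.527,60.597) → (42.298,60.597) → (42.298,126.533), returning to the start.

Shape 4 is a closed polygon drawn with `<path>`. Its stroke #000000 means cut at S810, F601. After flipping Y the toolpath is (164.258,24.795) → (134.870,147.127) → (55.980,69.922) → (164.258,24.795), returning to the start.

Shape 5 is a cubic bezier drawn with `<path>`. Its stroke #000000 means cut at S810, F601. After flipping Y the toolpath is (157.265,66.059) → (154.850,59.959) → (125.563,45.458) → (84.323,29.345) → (46.046,18.413) → (25.651,19.450).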